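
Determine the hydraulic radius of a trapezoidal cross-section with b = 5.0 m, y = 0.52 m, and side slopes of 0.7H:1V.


For a trapezoidal section with side slope z:
A = (b + z*y)*y = (5.0 + 0.7*0.52)*0.52 = 2.789 m^2.
P = b + 2*y*sqrt(1 + z^2) = 5.0 + 2*0.52*sqrt(1 + 0.7^2) = 6.269 m.
R = A/P = 2.789 / 6.269 = 0.4449 m.

0.4449


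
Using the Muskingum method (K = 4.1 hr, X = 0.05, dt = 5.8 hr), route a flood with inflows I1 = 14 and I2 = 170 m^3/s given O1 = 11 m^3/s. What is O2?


Muskingum coefficients:
denom = 2*K*(1-X) + dt = 2*4.1*(1-0.05) + 5.8 = 13.59.
C0 = (dt - 2*K*X)/denom = (5.8 - 2*4.1*0.05)/13.59 = 0.3966.
C1 = (dt + 2*K*X)/denom = (5.8 + 2*4.1*0.05)/13.59 = 0.457.
C2 = (2*K*(1-X) - dt)/denom = 0.1464.
O2 = C0*I2 + C1*I1 + C2*O1
   = 0.3966*170 + 0.457*14 + 0.1464*11
   = 75.43 m^3/s.

75.43


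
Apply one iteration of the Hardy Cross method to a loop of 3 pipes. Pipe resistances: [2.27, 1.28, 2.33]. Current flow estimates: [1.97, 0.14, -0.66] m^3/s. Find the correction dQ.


Numerator terms (r*Q*|Q|): 2.27*1.97*|1.97| = 8.8096; 1.28*0.14*|0.14| = 0.0251; 2.33*-0.66*|-0.66| = -1.0149.
Sum of numerator = 7.8198.
Denominator terms (r*|Q|): 2.27*|1.97| = 4.4719; 1.28*|0.14| = 0.1792; 2.33*|-0.66| = 1.5378.
2 * sum of denominator = 2 * 6.1889 = 12.3778.
dQ = -7.8198 / 12.3778 = -0.6318 m^3/s.

-0.6318


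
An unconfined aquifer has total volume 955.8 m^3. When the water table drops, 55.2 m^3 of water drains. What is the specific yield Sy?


Specific yield Sy = Volume drained / Total volume.
Sy = 55.2 / 955.8
   = 0.0578.

0.0578


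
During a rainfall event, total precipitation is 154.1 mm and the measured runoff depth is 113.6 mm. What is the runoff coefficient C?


The runoff coefficient C = runoff depth / rainfall depth.
C = 113.6 / 154.1
  = 0.7372.

0.7372


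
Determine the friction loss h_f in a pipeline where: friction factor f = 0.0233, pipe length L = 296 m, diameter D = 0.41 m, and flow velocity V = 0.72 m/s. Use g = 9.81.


Darcy-Weisbach equation: h_f = f * (L/D) * V^2/(2g).
f * L/D = 0.0233 * 296/0.41 = 16.8215.
V^2/(2g) = 0.72^2 / (2*9.81) = 0.5184 / 19.62 = 0.0264 m.
h_f = 16.8215 * 0.0264 = 0.444 m.

0.444


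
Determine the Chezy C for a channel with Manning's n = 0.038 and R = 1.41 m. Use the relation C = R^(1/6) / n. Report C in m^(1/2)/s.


The Chezy coefficient relates to Manning's n through C = R^(1/6) / n.
R^(1/6) = 1.41^(1/6) = 1.058936.
C = 1.058936 / 0.038 = 27.87 m^(1/2)/s.

27.87


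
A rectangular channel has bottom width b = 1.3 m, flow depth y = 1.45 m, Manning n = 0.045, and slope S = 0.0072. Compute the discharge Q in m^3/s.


For a rectangular channel, the cross-sectional area A = b * y = 1.3 * 1.45 = 1.89 m^2.
The wetted perimeter P = b + 2y = 1.3 + 2*1.45 = 4.2 m.
Hydraulic radius R = A/P = 1.89/4.2 = 0.4488 m.
Velocity V = (1/n)*R^(2/3)*S^(1/2) = (1/0.045)*0.4488^(2/3)*0.0072^(1/2) = 1.1053 m/s.
Discharge Q = A * V = 1.89 * 1.1053 = 2.084 m^3/s.

2.084


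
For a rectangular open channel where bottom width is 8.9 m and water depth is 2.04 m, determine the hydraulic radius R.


For a rectangular section:
Flow area A = b * y = 8.9 * 2.04 = 18.16 m^2.
Wetted perimeter P = b + 2y = 8.9 + 2*2.04 = 12.98 m.
Hydraulic radius R = A/P = 18.16 / 12.98 = 1.3988 m.

1.3988


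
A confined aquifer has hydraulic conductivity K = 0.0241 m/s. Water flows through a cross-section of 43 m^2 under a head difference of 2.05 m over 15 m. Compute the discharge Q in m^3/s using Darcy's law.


Darcy's law: Q = K * A * i, where i = dh/L.
Hydraulic gradient i = 2.05 / 15 = 0.136667.
Q = 0.0241 * 43 * 0.136667
  = 0.1416 m^3/s.

0.1416


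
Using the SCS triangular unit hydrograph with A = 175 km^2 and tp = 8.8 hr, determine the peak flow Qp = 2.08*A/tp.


SCS formula: Qp = 2.08 * A / tp.
Qp = 2.08 * 175 / 8.8
   = 364.0 / 8.8
   = 41.36 m^3/s per cm.

41.36


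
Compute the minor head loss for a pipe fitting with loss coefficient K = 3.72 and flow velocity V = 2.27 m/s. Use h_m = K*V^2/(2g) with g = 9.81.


Minor loss formula: h_m = K * V^2/(2g).
V^2 = 2.27^2 = 5.1529.
V^2/(2g) = 5.1529 / 19.62 = 0.2626 m.
h_m = 3.72 * 0.2626 = 0.977 m.

0.977


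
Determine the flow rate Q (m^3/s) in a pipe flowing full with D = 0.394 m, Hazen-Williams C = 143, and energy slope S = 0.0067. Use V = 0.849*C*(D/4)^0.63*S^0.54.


For a full circular pipe, R = D/4 = 0.394/4 = 0.0985 m.
V = 0.849 * 143 * 0.0985^0.63 * 0.0067^0.54
  = 0.849 * 143 * 0.232201 * 0.067001
  = 1.8888 m/s.
Pipe area A = pi*D^2/4 = pi*0.394^2/4 = 0.1219 m^2.
Q = A * V = 0.1219 * 1.8888 = 0.2303 m^3/s.

0.2303


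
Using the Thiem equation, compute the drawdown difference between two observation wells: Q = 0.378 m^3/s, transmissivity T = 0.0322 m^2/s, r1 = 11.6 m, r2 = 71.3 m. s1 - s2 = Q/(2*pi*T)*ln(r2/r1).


Thiem equation: s1 - s2 = Q/(2*pi*T) * ln(r2/r1).
ln(r2/r1) = ln(71.3/11.6) = 1.8159.
Q/(2*pi*T) = 0.378 / (2*pi*0.0322) = 0.378 / 0.2023 = 1.8683.
s1 - s2 = 1.8683 * 1.8159 = 3.3927 m.

3.3927


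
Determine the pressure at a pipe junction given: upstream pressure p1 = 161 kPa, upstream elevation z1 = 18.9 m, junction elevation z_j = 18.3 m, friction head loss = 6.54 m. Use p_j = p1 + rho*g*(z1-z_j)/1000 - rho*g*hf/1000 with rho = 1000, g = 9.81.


Junction pressure: p_j = p1 + rho*g*(z1 - z_j)/1000 - rho*g*hf/1000.
Elevation term = 1000*9.81*(18.9 - 18.3)/1000 = 5.886 kPa.
Friction term = 1000*9.81*6.54/1000 = 64.157 kPa.
p_j = 161 + 5.886 - 64.157 = 102.73 kPa.

102.73


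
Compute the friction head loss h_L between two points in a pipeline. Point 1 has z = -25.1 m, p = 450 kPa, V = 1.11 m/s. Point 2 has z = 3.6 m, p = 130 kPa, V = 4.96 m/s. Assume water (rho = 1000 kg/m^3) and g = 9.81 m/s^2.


Total head at each section: H = z + p/(rho*g) + V^2/(2g).
H1 = -25.1 + 450*1000/(1000*9.81) + 1.11^2/(2*9.81)
   = -25.1 + 45.872 + 0.0628
   = 20.834 m.
H2 = 3.6 + 130*1000/(1000*9.81) + 4.96^2/(2*9.81)
   = 3.6 + 13.252 + 1.2539
   = 18.106 m.
h_L = H1 - H2 = 20.834 - 18.106 = 2.729 m.

2.729


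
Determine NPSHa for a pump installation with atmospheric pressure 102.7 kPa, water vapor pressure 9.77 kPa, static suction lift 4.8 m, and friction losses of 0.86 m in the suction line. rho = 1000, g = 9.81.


NPSHa = p_atm/(rho*g) - z_s - hf_s - p_vap/(rho*g).
p_atm/(rho*g) = 102.7*1000 / (1000*9.81) = 10.469 m.
p_vap/(rho*g) = 9.77*1000 / (1000*9.81) = 0.996 m.
NPSHa = 10.469 - 4.8 - 0.86 - 0.996
      = 3.81 m.

3.81


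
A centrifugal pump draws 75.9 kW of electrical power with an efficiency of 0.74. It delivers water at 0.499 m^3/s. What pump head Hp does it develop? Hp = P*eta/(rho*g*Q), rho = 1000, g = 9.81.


Pump head formula: Hp = P * eta / (rho * g * Q).
Numerator: P * eta = 75.9 * 1000 * 0.74 = 56166.0 W.
Denominator: rho * g * Q = 1000 * 9.81 * 0.499 = 4895.19.
Hp = 56166.0 / 4895.19 = 11.47 m.

11.47


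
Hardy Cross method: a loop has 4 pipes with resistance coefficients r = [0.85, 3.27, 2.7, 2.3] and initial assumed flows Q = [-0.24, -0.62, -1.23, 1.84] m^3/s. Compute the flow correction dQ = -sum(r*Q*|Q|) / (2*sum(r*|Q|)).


Numerator terms (r*Q*|Q|): 0.85*-0.24*|-0.24| = -0.049; 3.27*-0.62*|-0.62| = -1.257; 2.7*-1.23*|-1.23| = -4.0848; 2.3*1.84*|1.84| = 7.7869.
Sum of numerator = 2.3961.
Denominator terms (r*|Q|): 0.85*|-0.24| = 0.204; 3.27*|-0.62| = 2.0274; 2.7*|-1.23| = 3.321; 2.3*|1.84| = 4.232.
2 * sum of denominator = 2 * 9.7844 = 19.5688.
dQ = -2.3961 / 19.5688 = -0.1224 m^3/s.

-0.1224


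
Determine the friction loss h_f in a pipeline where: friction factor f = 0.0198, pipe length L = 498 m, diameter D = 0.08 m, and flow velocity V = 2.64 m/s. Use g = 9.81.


Darcy-Weisbach equation: h_f = f * (L/D) * V^2/(2g).
f * L/D = 0.0198 * 498/0.08 = 123.255.
V^2/(2g) = 2.64^2 / (2*9.81) = 6.9696 / 19.62 = 0.3552 m.
h_f = 123.255 * 0.3552 = 43.784 m.

43.784


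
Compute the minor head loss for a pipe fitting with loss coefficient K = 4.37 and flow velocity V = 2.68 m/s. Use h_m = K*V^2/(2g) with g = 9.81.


Minor loss formula: h_m = K * V^2/(2g).
V^2 = 2.68^2 = 7.1824.
V^2/(2g) = 7.1824 / 19.62 = 0.3661 m.
h_m = 4.37 * 0.3661 = 1.5997 m.

1.5997


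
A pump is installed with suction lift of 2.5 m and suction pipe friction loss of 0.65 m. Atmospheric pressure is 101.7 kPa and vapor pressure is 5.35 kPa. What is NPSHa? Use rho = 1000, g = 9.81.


NPSHa = p_atm/(rho*g) - z_s - hf_s - p_vap/(rho*g).
p_atm/(rho*g) = 101.7*1000 / (1000*9.81) = 10.367 m.
p_vap/(rho*g) = 5.35*1000 / (1000*9.81) = 0.545 m.
NPSHa = 10.367 - 2.5 - 0.65 - 0.545
      = 6.67 m.

6.67


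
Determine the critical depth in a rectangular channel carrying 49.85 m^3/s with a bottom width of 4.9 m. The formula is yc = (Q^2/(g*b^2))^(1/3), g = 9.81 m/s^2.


Using yc = (Q^2 / (g * b^2))^(1/3):
Q^2 = 49.85^2 = 2485.02.
g * b^2 = 9.81 * 4.9^2 = 9.81 * 24.01 = 235.54.
Q^2 / (g*b^2) = 2485.02 / 235.54 = 10.5503.
yc = 10.5503^(1/3) = 2.1933 m.

2.1933


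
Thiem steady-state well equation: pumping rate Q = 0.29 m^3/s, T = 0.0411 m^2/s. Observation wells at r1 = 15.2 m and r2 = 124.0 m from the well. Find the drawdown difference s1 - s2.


Thiem equation: s1 - s2 = Q/(2*pi*T) * ln(r2/r1).
ln(r2/r1) = ln(124.0/15.2) = 2.099.
Q/(2*pi*T) = 0.29 / (2*pi*0.0411) = 0.29 / 0.2582 = 1.123.
s1 - s2 = 1.123 * 2.099 = 2.3571 m.

2.3571


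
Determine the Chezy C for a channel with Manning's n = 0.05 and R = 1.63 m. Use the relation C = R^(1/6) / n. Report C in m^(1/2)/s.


The Chezy coefficient relates to Manning's n through C = R^(1/6) / n.
R^(1/6) = 1.63^(1/6) = 1.084837.
C = 1.084837 / 0.05 = 21.7 m^(1/2)/s.

21.7


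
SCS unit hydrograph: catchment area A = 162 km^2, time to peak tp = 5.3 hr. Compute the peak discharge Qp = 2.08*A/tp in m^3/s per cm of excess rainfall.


SCS formula: Qp = 2.08 * A / tp.
Qp = 2.08 * 162 / 5.3
   = 336.96 / 5.3
   = 63.58 m^3/s per cm.

63.58


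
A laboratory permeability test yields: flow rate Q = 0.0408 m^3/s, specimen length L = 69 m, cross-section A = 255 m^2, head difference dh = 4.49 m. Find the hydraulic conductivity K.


From K = Q*L / (A*dh):
Numerator: Q*L = 0.0408 * 69 = 2.8152.
Denominator: A*dh = 255 * 4.49 = 1144.95.
K = 2.8152 / 1144.95 = 0.002459 m/s.

0.002459


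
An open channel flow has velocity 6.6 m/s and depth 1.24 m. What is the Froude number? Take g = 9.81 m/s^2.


The Froude number is defined as Fr = V / sqrt(g*y).
g*y = 9.81 * 1.24 = 12.1644.
sqrt(g*y) = sqrt(12.1644) = 3.4877.
Fr = 6.6 / 3.4877 = 1.8923.

1.8923


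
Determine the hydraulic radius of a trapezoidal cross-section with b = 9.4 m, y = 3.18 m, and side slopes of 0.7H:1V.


For a trapezoidal section with side slope z:
A = (b + z*y)*y = (9.4 + 0.7*3.18)*3.18 = 36.971 m^2.
P = b + 2*y*sqrt(1 + z^2) = 9.4 + 2*3.18*sqrt(1 + 0.7^2) = 17.163 m.
R = A/P = 36.971 / 17.163 = 2.154 m.

2.154


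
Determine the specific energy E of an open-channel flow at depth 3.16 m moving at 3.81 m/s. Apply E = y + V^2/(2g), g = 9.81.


Specific energy E = y + V^2/(2g).
Velocity head = V^2/(2g) = 3.81^2 / (2*9.81) = 14.5161 / 19.62 = 0.7399 m.
E = 3.16 + 0.7399 = 3.8999 m.

3.8999


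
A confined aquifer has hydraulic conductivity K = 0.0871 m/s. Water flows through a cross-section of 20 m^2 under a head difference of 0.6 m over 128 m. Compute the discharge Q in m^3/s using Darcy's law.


Darcy's law: Q = K * A * i, where i = dh/L.
Hydraulic gradient i = 0.6 / 128 = 0.004687.
Q = 0.0871 * 20 * 0.004687
  = 0.0082 m^3/s.

0.0082


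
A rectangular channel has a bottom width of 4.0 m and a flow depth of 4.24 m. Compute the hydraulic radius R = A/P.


For a rectangular section:
Flow area A = b * y = 4.0 * 4.24 = 16.96 m^2.
Wetted perimeter P = b + 2y = 4.0 + 2*4.24 = 12.48 m.
Hydraulic radius R = A/P = 16.96 / 12.48 = 1.359 m.

1.359


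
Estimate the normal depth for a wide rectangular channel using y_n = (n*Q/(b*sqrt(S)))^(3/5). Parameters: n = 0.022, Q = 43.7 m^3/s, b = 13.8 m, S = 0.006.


We use the wide-channel approximation y_n = (n*Q/(b*sqrt(S)))^(3/5).
sqrt(S) = sqrt(0.006) = 0.07746.
Numerator: n*Q = 0.022 * 43.7 = 0.9614.
Denominator: b*sqrt(S) = 13.8 * 0.07746 = 1.068948.
arg = 0.8994.
y_n = 0.8994^(3/5) = 0.9384 m.

0.9384


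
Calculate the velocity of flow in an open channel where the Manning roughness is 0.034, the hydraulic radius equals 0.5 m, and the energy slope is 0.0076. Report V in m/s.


Manning's equation gives V = (1/n) * R^(2/3) * S^(1/2).
First, compute R^(2/3) = 0.5^(2/3) = 0.63.
Next, S^(1/2) = 0.0076^(1/2) = 0.087178.
Then 1/n = 1/0.034 = 29.41.
V = 29.41 * 0.63 * 0.087178 = 1.6153 m/s.

1.6153


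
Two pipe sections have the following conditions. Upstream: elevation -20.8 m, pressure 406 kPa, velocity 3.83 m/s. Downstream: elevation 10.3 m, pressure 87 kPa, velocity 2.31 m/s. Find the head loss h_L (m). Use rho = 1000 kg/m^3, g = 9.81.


Total head at each section: H = z + p/(rho*g) + V^2/(2g).
H1 = -20.8 + 406*1000/(1000*9.81) + 3.83^2/(2*9.81)
   = -20.8 + 41.386 + 0.7477
   = 21.334 m.
H2 = 10.3 + 87*1000/(1000*9.81) + 2.31^2/(2*9.81)
   = 10.3 + 8.869 + 0.272
   = 19.44 m.
h_L = H1 - H2 = 21.334 - 19.44 = 1.894 m.

1.894


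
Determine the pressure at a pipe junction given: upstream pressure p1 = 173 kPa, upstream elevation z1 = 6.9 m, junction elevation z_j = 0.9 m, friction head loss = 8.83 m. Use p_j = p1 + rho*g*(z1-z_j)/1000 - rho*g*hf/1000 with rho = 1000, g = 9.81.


Junction pressure: p_j = p1 + rho*g*(z1 - z_j)/1000 - rho*g*hf/1000.
Elevation term = 1000*9.81*(6.9 - 0.9)/1000 = 58.86 kPa.
Friction term = 1000*9.81*8.83/1000 = 86.622 kPa.
p_j = 173 + 58.86 - 86.622 = 145.24 kPa.

145.24


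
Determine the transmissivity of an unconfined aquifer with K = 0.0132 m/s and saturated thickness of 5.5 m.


Transmissivity is defined as T = K * h.
T = 0.0132 * 5.5
  = 0.0726 m^2/s.

0.0726


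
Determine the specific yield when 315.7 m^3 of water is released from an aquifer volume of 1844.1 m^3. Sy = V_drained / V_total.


Specific yield Sy = Volume drained / Total volume.
Sy = 315.7 / 1844.1
   = 0.1712.

0.1712


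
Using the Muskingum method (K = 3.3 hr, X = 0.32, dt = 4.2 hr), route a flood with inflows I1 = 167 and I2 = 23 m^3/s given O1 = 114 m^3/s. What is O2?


Muskingum coefficients:
denom = 2*K*(1-X) + dt = 2*3.3*(1-0.32) + 4.2 = 8.688.
C0 = (dt - 2*K*X)/denom = (4.2 - 2*3.3*0.32)/8.688 = 0.2403.
C1 = (dt + 2*K*X)/denom = (4.2 + 2*3.3*0.32)/8.688 = 0.7265.
C2 = (2*K*(1-X) - dt)/denom = 0.0331.
O2 = C0*I2 + C1*I1 + C2*O1
   = 0.2403*23 + 0.7265*167 + 0.0331*114
   = 130.64 m^3/s.

130.64


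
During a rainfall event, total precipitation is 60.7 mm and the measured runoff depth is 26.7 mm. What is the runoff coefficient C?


The runoff coefficient C = runoff depth / rainfall depth.
C = 26.7 / 60.7
  = 0.4399.

0.4399


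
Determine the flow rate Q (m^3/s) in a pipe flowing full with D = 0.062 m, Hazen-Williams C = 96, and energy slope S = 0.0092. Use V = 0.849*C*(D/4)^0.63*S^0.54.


For a full circular pipe, R = D/4 = 0.062/4 = 0.0155 m.
V = 0.849 * 96 * 0.0155^0.63 * 0.0092^0.54
  = 0.849 * 96 * 0.072428 * 0.079514
  = 0.4694 m/s.
Pipe area A = pi*D^2/4 = pi*0.062^2/4 = 0.003 m^2.
Q = A * V = 0.003 * 0.4694 = 0.0014 m^3/s.

0.0014


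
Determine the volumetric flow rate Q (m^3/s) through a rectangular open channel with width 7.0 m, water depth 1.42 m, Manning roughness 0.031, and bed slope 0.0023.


For a rectangular channel, the cross-sectional area A = b * y = 7.0 * 1.42 = 9.94 m^2.
The wetted perimeter P = b + 2y = 7.0 + 2*1.42 = 9.84 m.
Hydraulic radius R = A/P = 9.94/9.84 = 1.0102 m.
Velocity V = (1/n)*R^(2/3)*S^(1/2) = (1/0.031)*1.0102^(2/3)*0.0023^(1/2) = 1.5575 m/s.
Discharge Q = A * V = 9.94 * 1.5575 = 15.482 m^3/s.

15.482


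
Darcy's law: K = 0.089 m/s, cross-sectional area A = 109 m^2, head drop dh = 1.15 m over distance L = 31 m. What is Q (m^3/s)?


Darcy's law: Q = K * A * i, where i = dh/L.
Hydraulic gradient i = 1.15 / 31 = 0.037097.
Q = 0.089 * 109 * 0.037097
  = 0.3599 m^3/s.

0.3599


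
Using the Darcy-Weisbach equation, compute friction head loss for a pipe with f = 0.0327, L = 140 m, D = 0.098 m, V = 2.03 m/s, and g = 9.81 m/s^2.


Darcy-Weisbach equation: h_f = f * (L/D) * V^2/(2g).
f * L/D = 0.0327 * 140/0.098 = 46.7143.
V^2/(2g) = 2.03^2 / (2*9.81) = 4.1209 / 19.62 = 0.21 m.
h_f = 46.7143 * 0.21 = 9.812 m.

9.812


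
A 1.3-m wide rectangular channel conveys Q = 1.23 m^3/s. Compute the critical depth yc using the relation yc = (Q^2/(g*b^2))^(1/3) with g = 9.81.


Using yc = (Q^2 / (g * b^2))^(1/3):
Q^2 = 1.23^2 = 1.51.
g * b^2 = 9.81 * 1.3^2 = 9.81 * 1.69 = 16.58.
Q^2 / (g*b^2) = 1.51 / 16.58 = 0.0911.
yc = 0.0911^(1/3) = 0.4502 m.

0.4502


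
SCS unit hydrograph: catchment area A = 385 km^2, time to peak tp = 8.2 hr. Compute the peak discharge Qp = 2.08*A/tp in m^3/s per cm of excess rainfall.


SCS formula: Qp = 2.08 * A / tp.
Qp = 2.08 * 385 / 8.2
   = 800.8 / 8.2
   = 97.66 m^3/s per cm.

97.66


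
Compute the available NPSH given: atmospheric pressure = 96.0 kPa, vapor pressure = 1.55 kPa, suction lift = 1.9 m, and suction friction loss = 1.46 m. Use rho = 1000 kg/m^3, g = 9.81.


NPSHa = p_atm/(rho*g) - z_s - hf_s - p_vap/(rho*g).
p_atm/(rho*g) = 96.0*1000 / (1000*9.81) = 9.786 m.
p_vap/(rho*g) = 1.55*1000 / (1000*9.81) = 0.158 m.
NPSHa = 9.786 - 1.9 - 1.46 - 0.158
      = 6.27 m.

6.27


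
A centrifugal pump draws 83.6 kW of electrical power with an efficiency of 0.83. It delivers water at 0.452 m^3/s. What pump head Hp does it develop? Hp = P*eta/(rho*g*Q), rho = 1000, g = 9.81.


Pump head formula: Hp = P * eta / (rho * g * Q).
Numerator: P * eta = 83.6 * 1000 * 0.83 = 69388.0 W.
Denominator: rho * g * Q = 1000 * 9.81 * 0.452 = 4434.12.
Hp = 69388.0 / 4434.12 = 15.65 m.

15.65


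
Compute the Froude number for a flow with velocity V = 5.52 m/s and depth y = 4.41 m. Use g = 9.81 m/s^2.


The Froude number is defined as Fr = V / sqrt(g*y).
g*y = 9.81 * 4.41 = 43.2621.
sqrt(g*y) = sqrt(43.2621) = 6.5774.
Fr = 5.52 / 6.5774 = 0.8392.

0.8392


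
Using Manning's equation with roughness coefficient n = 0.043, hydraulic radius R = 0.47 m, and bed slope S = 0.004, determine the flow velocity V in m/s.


Manning's equation gives V = (1/n) * R^(2/3) * S^(1/2).
First, compute R^(2/3) = 0.47^(2/3) = 0.6045.
Next, S^(1/2) = 0.004^(1/2) = 0.063246.
Then 1/n = 1/0.043 = 23.26.
V = 23.26 * 0.6045 * 0.063246 = 0.8891 m/s.

0.8891


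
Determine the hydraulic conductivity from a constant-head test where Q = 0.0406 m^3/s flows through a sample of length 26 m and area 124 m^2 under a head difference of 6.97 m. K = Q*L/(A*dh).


From K = Q*L / (A*dh):
Numerator: Q*L = 0.0406 * 26 = 1.0556.
Denominator: A*dh = 124 * 6.97 = 864.28.
K = 1.0556 / 864.28 = 0.001221 m/s.

0.001221


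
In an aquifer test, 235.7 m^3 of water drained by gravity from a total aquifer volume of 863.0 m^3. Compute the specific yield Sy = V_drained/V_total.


Specific yield Sy = Volume drained / Total volume.
Sy = 235.7 / 863.0
   = 0.2731.

0.2731


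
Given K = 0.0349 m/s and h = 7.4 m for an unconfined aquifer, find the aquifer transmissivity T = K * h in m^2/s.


Transmissivity is defined as T = K * h.
T = 0.0349 * 7.4
  = 0.2583 m^2/s.

0.2583


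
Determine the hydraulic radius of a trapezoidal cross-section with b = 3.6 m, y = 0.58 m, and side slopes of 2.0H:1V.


For a trapezoidal section with side slope z:
A = (b + z*y)*y = (3.6 + 2.0*0.58)*0.58 = 2.761 m^2.
P = b + 2*y*sqrt(1 + z^2) = 3.6 + 2*0.58*sqrt(1 + 2.0^2) = 6.194 m.
R = A/P = 2.761 / 6.194 = 0.4457 m.

0.4457


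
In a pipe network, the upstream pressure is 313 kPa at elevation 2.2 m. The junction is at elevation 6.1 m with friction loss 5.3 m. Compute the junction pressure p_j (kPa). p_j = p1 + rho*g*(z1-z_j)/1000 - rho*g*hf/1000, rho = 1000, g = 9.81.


Junction pressure: p_j = p1 + rho*g*(z1 - z_j)/1000 - rho*g*hf/1000.
Elevation term = 1000*9.81*(2.2 - 6.1)/1000 = -38.259 kPa.
Friction term = 1000*9.81*5.3/1000 = 51.993 kPa.
p_j = 313 + -38.259 - 51.993 = 222.75 kPa.

222.75


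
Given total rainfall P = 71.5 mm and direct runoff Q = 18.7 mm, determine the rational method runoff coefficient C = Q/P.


The runoff coefficient C = runoff depth / rainfall depth.
C = 18.7 / 71.5
  = 0.2615.

0.2615


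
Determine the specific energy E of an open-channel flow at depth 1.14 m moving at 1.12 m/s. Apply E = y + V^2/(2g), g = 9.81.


Specific energy E = y + V^2/(2g).
Velocity head = V^2/(2g) = 1.12^2 / (2*9.81) = 1.2544 / 19.62 = 0.0639 m.
E = 1.14 + 0.0639 = 1.2039 m.

1.2039


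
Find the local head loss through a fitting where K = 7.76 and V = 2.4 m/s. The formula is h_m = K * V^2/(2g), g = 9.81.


Minor loss formula: h_m = K * V^2/(2g).
V^2 = 2.4^2 = 5.76.
V^2/(2g) = 5.76 / 19.62 = 0.2936 m.
h_m = 7.76 * 0.2936 = 2.2782 m.

2.2782


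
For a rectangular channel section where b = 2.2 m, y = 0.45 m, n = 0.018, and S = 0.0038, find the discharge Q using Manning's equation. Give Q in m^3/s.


For a rectangular channel, the cross-sectional area A = b * y = 2.2 * 0.45 = 0.99 m^2.
The wetted perimeter P = b + 2y = 2.2 + 2*0.45 = 3.1 m.
Hydraulic radius R = A/P = 0.99/3.1 = 0.3194 m.
Velocity V = (1/n)*R^(2/3)*S^(1/2) = (1/0.018)*0.3194^(2/3)*0.0038^(1/2) = 1.6001 m/s.
Discharge Q = A * V = 0.99 * 1.6001 = 1.584 m^3/s.

1.584


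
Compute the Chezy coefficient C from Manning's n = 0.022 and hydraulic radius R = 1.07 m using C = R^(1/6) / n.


The Chezy coefficient relates to Manning's n through C = R^(1/6) / n.
R^(1/6) = 1.07^(1/6) = 1.01134.
C = 1.01134 / 0.022 = 45.97 m^(1/2)/s.

45.97


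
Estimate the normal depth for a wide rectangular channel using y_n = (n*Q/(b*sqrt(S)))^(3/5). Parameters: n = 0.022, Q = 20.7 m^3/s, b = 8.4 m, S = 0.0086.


We use the wide-channel approximation y_n = (n*Q/(b*sqrt(S)))^(3/5).
sqrt(S) = sqrt(0.0086) = 0.092736.
Numerator: n*Q = 0.022 * 20.7 = 0.4554.
Denominator: b*sqrt(S) = 8.4 * 0.092736 = 0.778982.
arg = 0.5846.
y_n = 0.5846^(3/5) = 0.7246 m.

0.7246


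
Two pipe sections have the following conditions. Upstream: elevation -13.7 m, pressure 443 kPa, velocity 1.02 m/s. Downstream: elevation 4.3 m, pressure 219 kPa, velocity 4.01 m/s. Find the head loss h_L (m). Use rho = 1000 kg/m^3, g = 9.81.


Total head at each section: H = z + p/(rho*g) + V^2/(2g).
H1 = -13.7 + 443*1000/(1000*9.81) + 1.02^2/(2*9.81)
   = -13.7 + 45.158 + 0.053
   = 31.511 m.
H2 = 4.3 + 219*1000/(1000*9.81) + 4.01^2/(2*9.81)
   = 4.3 + 22.324 + 0.8196
   = 27.444 m.
h_L = H1 - H2 = 31.511 - 27.444 = 4.067 m.

4.067


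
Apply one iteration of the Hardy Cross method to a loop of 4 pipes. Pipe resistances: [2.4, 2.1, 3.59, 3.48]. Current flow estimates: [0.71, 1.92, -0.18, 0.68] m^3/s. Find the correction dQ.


Numerator terms (r*Q*|Q|): 2.4*0.71*|0.71| = 1.2098; 2.1*1.92*|1.92| = 7.7414; 3.59*-0.18*|-0.18| = -0.1163; 3.48*0.68*|0.68| = 1.6092.
Sum of numerator = 10.4441.
Denominator terms (r*|Q|): 2.4*|0.71| = 1.704; 2.1*|1.92| = 4.032; 3.59*|-0.18| = 0.6462; 3.48*|0.68| = 2.3664.
2 * sum of denominator = 2 * 8.7486 = 17.4972.
dQ = -10.4441 / 17.4972 = -0.5969 m^3/s.

-0.5969


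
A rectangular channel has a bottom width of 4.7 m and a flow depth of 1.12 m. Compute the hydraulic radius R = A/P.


For a rectangular section:
Flow area A = b * y = 4.7 * 1.12 = 5.26 m^2.
Wetted perimeter P = b + 2y = 4.7 + 2*1.12 = 6.94 m.
Hydraulic radius R = A/P = 5.26 / 6.94 = 0.7585 m.

0.7585


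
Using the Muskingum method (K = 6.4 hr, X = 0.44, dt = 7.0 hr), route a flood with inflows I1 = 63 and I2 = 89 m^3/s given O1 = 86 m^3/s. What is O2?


Muskingum coefficients:
denom = 2*K*(1-X) + dt = 2*6.4*(1-0.44) + 7.0 = 14.168.
C0 = (dt - 2*K*X)/denom = (7.0 - 2*6.4*0.44)/14.168 = 0.0966.
C1 = (dt + 2*K*X)/denom = (7.0 + 2*6.4*0.44)/14.168 = 0.8916.
C2 = (2*K*(1-X) - dt)/denom = 0.0119.
O2 = C0*I2 + C1*I1 + C2*O1
   = 0.0966*89 + 0.8916*63 + 0.0119*86
   = 65.78 m^3/s.

65.78


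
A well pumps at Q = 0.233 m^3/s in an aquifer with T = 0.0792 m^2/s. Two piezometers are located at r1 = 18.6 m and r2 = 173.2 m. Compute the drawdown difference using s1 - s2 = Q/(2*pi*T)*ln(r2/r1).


Thiem equation: s1 - s2 = Q/(2*pi*T) * ln(r2/r1).
ln(r2/r1) = ln(173.2/18.6) = 2.2313.
Q/(2*pi*T) = 0.233 / (2*pi*0.0792) = 0.233 / 0.4976 = 0.4682.
s1 - s2 = 0.4682 * 2.2313 = 1.0447 m.

1.0447


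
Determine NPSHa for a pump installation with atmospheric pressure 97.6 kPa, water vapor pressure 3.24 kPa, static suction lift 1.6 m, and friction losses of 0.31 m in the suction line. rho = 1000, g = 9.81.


NPSHa = p_atm/(rho*g) - z_s - hf_s - p_vap/(rho*g).
p_atm/(rho*g) = 97.6*1000 / (1000*9.81) = 9.949 m.
p_vap/(rho*g) = 3.24*1000 / (1000*9.81) = 0.33 m.
NPSHa = 9.949 - 1.6 - 0.31 - 0.33
      = 7.71 m.

7.71


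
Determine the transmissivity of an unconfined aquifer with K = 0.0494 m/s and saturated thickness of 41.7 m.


Transmissivity is defined as T = K * h.
T = 0.0494 * 41.7
  = 2.06 m^2/s.

2.06


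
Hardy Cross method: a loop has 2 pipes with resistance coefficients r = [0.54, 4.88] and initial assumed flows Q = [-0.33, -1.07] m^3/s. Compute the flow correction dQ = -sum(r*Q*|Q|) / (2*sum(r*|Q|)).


Numerator terms (r*Q*|Q|): 0.54*-0.33*|-0.33| = -0.0588; 4.88*-1.07*|-1.07| = -5.5871.
Sum of numerator = -5.6459.
Denominator terms (r*|Q|): 0.54*|-0.33| = 0.1782; 4.88*|-1.07| = 5.2216.
2 * sum of denominator = 2 * 5.3998 = 10.7996.
dQ = --5.6459 / 10.7996 = 0.5228 m^3/s.

0.5228


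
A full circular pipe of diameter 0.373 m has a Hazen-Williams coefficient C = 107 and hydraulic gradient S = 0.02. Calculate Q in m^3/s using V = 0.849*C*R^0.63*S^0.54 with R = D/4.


For a full circular pipe, R = D/4 = 0.373/4 = 0.0932 m.
V = 0.849 * 107 * 0.0932^0.63 * 0.02^0.54
  = 0.849 * 107 * 0.224326 * 0.120936
  = 2.4645 m/s.
Pipe area A = pi*D^2/4 = pi*0.373^2/4 = 0.1093 m^2.
Q = A * V = 0.1093 * 2.4645 = 0.2693 m^3/s.

0.2693


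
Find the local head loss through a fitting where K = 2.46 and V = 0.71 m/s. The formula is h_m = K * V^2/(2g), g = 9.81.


Minor loss formula: h_m = K * V^2/(2g).
V^2 = 0.71^2 = 0.5041.
V^2/(2g) = 0.5041 / 19.62 = 0.0257 m.
h_m = 2.46 * 0.0257 = 0.0632 m.

0.0632


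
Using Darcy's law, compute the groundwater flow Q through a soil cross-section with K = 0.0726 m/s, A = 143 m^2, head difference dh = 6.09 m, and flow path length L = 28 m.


Darcy's law: Q = K * A * i, where i = dh/L.
Hydraulic gradient i = 6.09 / 28 = 0.2175.
Q = 0.0726 * 143 * 0.2175
  = 2.258 m^3/s.

2.258


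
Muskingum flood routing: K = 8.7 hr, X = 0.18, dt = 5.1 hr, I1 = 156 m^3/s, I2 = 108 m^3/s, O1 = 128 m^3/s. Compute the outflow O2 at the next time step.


Muskingum coefficients:
denom = 2*K*(1-X) + dt = 2*8.7*(1-0.18) + 5.1 = 19.368.
C0 = (dt - 2*K*X)/denom = (5.1 - 2*8.7*0.18)/19.368 = 0.1016.
C1 = (dt + 2*K*X)/denom = (5.1 + 2*8.7*0.18)/19.368 = 0.425.
C2 = (2*K*(1-X) - dt)/denom = 0.4734.
O2 = C0*I2 + C1*I1 + C2*O1
   = 0.1016*108 + 0.425*156 + 0.4734*128
   = 137.87 m^3/s.

137.87


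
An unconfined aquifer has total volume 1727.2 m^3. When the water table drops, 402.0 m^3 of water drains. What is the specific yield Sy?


Specific yield Sy = Volume drained / Total volume.
Sy = 402.0 / 1727.2
   = 0.2327.

0.2327


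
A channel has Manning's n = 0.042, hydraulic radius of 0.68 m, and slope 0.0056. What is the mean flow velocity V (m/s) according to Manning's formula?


Manning's equation gives V = (1/n) * R^(2/3) * S^(1/2).
First, compute R^(2/3) = 0.68^(2/3) = 0.7733.
Next, S^(1/2) = 0.0056^(1/2) = 0.074833.
Then 1/n = 1/0.042 = 23.81.
V = 23.81 * 0.7733 * 0.074833 = 1.3778 m/s.

1.3778


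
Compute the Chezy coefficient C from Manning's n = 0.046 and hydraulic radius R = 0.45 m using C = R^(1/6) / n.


The Chezy coefficient relates to Manning's n through C = R^(1/6) / n.
R^(1/6) = 0.45^(1/6) = 0.875391.
C = 0.875391 / 0.046 = 19.03 m^(1/2)/s.

19.03


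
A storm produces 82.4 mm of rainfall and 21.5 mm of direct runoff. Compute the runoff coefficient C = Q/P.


The runoff coefficient C = runoff depth / rainfall depth.
C = 21.5 / 82.4
  = 0.2609.

0.2609


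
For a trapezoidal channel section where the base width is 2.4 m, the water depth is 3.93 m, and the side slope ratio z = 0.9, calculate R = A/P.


For a trapezoidal section with side slope z:
A = (b + z*y)*y = (2.4 + 0.9*3.93)*3.93 = 23.332 m^2.
P = b + 2*y*sqrt(1 + z^2) = 2.4 + 2*3.93*sqrt(1 + 0.9^2) = 12.975 m.
R = A/P = 23.332 / 12.975 = 1.7983 m.

1.7983


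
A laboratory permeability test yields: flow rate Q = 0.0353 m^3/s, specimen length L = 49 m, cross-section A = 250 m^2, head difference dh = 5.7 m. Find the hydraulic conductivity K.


From K = Q*L / (A*dh):
Numerator: Q*L = 0.0353 * 49 = 1.7297.
Denominator: A*dh = 250 * 5.7 = 1425.0.
K = 1.7297 / 1425.0 = 0.001214 m/s.

0.001214


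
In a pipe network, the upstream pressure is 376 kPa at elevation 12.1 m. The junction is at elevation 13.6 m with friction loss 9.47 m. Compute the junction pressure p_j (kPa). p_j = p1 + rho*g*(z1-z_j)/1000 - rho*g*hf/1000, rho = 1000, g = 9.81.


Junction pressure: p_j = p1 + rho*g*(z1 - z_j)/1000 - rho*g*hf/1000.
Elevation term = 1000*9.81*(12.1 - 13.6)/1000 = -14.715 kPa.
Friction term = 1000*9.81*9.47/1000 = 92.901 kPa.
p_j = 376 + -14.715 - 92.901 = 268.38 kPa.

268.38


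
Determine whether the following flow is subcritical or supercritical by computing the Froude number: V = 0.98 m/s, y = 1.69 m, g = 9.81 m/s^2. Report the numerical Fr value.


The Froude number is defined as Fr = V / sqrt(g*y).
g*y = 9.81 * 1.69 = 16.5789.
sqrt(g*y) = sqrt(16.5789) = 4.0717.
Fr = 0.98 / 4.0717 = 0.2407.
Since Fr < 1, the flow is subcritical.

0.2407


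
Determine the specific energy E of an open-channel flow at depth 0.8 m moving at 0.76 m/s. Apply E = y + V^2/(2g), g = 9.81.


Specific energy E = y + V^2/(2g).
Velocity head = V^2/(2g) = 0.76^2 / (2*9.81) = 0.5776 / 19.62 = 0.0294 m.
E = 0.8 + 0.0294 = 0.8294 m.

0.8294


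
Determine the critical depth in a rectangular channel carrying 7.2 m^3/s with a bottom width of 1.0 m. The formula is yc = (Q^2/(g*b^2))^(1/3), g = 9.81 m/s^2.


Using yc = (Q^2 / (g * b^2))^(1/3):
Q^2 = 7.2^2 = 51.84.
g * b^2 = 9.81 * 1.0^2 = 9.81 * 1.0 = 9.81.
Q^2 / (g*b^2) = 51.84 / 9.81 = 5.2844.
yc = 5.2844^(1/3) = 1.7418 m.

1.7418


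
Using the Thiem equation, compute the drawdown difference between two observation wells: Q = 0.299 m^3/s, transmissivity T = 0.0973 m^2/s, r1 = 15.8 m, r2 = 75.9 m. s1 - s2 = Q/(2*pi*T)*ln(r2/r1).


Thiem equation: s1 - s2 = Q/(2*pi*T) * ln(r2/r1).
ln(r2/r1) = ln(75.9/15.8) = 1.5694.
Q/(2*pi*T) = 0.299 / (2*pi*0.0973) = 0.299 / 0.6114 = 0.4891.
s1 - s2 = 0.4891 * 1.5694 = 0.7676 m.

0.7676


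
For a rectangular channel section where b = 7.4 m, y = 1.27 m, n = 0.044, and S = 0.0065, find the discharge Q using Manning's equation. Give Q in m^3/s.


For a rectangular channel, the cross-sectional area A = b * y = 7.4 * 1.27 = 9.4 m^2.
The wetted perimeter P = b + 2y = 7.4 + 2*1.27 = 9.94 m.
Hydraulic radius R = A/P = 9.4/9.94 = 0.9455 m.
Velocity V = (1/n)*R^(2/3)*S^(1/2) = (1/0.044)*0.9455^(2/3)*0.0065^(1/2) = 1.7651 m/s.
Discharge Q = A * V = 9.4 * 1.7651 = 16.588 m^3/s.

16.588


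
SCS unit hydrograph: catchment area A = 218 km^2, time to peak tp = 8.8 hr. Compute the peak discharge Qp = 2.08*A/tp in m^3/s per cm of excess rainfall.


SCS formula: Qp = 2.08 * A / tp.
Qp = 2.08 * 218 / 8.8
   = 453.44 / 8.8
   = 51.53 m^3/s per cm.

51.53


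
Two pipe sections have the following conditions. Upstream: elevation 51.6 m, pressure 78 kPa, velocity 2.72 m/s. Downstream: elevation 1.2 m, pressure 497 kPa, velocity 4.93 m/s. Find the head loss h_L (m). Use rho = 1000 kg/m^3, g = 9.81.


Total head at each section: H = z + p/(rho*g) + V^2/(2g).
H1 = 51.6 + 78*1000/(1000*9.81) + 2.72^2/(2*9.81)
   = 51.6 + 7.951 + 0.3771
   = 59.928 m.
H2 = 1.2 + 497*1000/(1000*9.81) + 4.93^2/(2*9.81)
   = 1.2 + 50.663 + 1.2388
   = 53.101 m.
h_L = H1 - H2 = 59.928 - 53.101 = 6.827 m.

6.827


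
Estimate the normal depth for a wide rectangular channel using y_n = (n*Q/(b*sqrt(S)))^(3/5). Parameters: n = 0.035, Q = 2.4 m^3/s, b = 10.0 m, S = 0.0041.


We use the wide-channel approximation y_n = (n*Q/(b*sqrt(S)))^(3/5).
sqrt(S) = sqrt(0.0041) = 0.064031.
Numerator: n*Q = 0.035 * 2.4 = 0.084.
Denominator: b*sqrt(S) = 10.0 * 0.064031 = 0.64031.
arg = 0.1312.
y_n = 0.1312^(3/5) = 0.2956 m.

0.2956


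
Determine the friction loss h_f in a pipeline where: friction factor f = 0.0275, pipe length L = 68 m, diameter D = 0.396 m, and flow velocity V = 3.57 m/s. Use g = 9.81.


Darcy-Weisbach equation: h_f = f * (L/D) * V^2/(2g).
f * L/D = 0.0275 * 68/0.396 = 4.7222.
V^2/(2g) = 3.57^2 / (2*9.81) = 12.7449 / 19.62 = 0.6496 m.
h_f = 4.7222 * 0.6496 = 3.067 m.

3.067


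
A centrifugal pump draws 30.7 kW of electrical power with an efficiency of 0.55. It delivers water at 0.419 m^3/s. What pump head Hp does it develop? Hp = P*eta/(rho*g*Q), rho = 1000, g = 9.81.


Pump head formula: Hp = P * eta / (rho * g * Q).
Numerator: P * eta = 30.7 * 1000 * 0.55 = 16885.0 W.
Denominator: rho * g * Q = 1000 * 9.81 * 0.419 = 4110.39.
Hp = 16885.0 / 4110.39 = 4.11 m.

4.11


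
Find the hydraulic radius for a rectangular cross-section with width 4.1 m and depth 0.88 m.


For a rectangular section:
Flow area A = b * y = 4.1 * 0.88 = 3.61 m^2.
Wetted perimeter P = b + 2y = 4.1 + 2*0.88 = 5.86 m.
Hydraulic radius R = A/P = 3.61 / 5.86 = 0.6157 m.

0.6157


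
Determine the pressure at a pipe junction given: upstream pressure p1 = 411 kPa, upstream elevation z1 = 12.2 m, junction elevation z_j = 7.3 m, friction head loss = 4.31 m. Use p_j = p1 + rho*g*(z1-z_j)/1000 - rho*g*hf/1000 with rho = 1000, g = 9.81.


Junction pressure: p_j = p1 + rho*g*(z1 - z_j)/1000 - rho*g*hf/1000.
Elevation term = 1000*9.81*(12.2 - 7.3)/1000 = 48.069 kPa.
Friction term = 1000*9.81*4.31/1000 = 42.281 kPa.
p_j = 411 + 48.069 - 42.281 = 416.79 kPa.

416.79


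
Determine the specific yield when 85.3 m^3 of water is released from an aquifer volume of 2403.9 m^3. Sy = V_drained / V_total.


Specific yield Sy = Volume drained / Total volume.
Sy = 85.3 / 2403.9
   = 0.0355.

0.0355


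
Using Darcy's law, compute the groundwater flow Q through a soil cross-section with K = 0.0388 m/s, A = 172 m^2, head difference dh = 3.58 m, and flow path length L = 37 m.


Darcy's law: Q = K * A * i, where i = dh/L.
Hydraulic gradient i = 3.58 / 37 = 0.096757.
Q = 0.0388 * 172 * 0.096757
  = 0.6457 m^3/s.

0.6457


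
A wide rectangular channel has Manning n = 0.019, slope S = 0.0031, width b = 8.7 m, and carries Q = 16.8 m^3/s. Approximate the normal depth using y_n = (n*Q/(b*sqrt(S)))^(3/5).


We use the wide-channel approximation y_n = (n*Q/(b*sqrt(S)))^(3/5).
sqrt(S) = sqrt(0.0031) = 0.055678.
Numerator: n*Q = 0.019 * 16.8 = 0.3192.
Denominator: b*sqrt(S) = 8.7 * 0.055678 = 0.484399.
arg = 0.659.
y_n = 0.659^(3/5) = 0.7786 m.

0.7786


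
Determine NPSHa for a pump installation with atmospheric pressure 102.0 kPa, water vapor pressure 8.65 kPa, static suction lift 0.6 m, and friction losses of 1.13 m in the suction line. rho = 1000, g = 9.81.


NPSHa = p_atm/(rho*g) - z_s - hf_s - p_vap/(rho*g).
p_atm/(rho*g) = 102.0*1000 / (1000*9.81) = 10.398 m.
p_vap/(rho*g) = 8.65*1000 / (1000*9.81) = 0.882 m.
NPSHa = 10.398 - 0.6 - 1.13 - 0.882
      = 7.79 m.

7.79


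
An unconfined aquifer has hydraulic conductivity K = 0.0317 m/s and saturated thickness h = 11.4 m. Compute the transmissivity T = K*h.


Transmissivity is defined as T = K * h.
T = 0.0317 * 11.4
  = 0.3614 m^2/s.

0.3614


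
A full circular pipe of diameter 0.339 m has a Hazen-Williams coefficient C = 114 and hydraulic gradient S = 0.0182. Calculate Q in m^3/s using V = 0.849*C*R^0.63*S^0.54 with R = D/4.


For a full circular pipe, R = D/4 = 0.339/4 = 0.0848 m.
V = 0.849 * 114 * 0.0848^0.63 * 0.0182^0.54
  = 0.849 * 114 * 0.211217 * 0.114931
  = 2.3495 m/s.
Pipe area A = pi*D^2/4 = pi*0.339^2/4 = 0.0903 m^2.
Q = A * V = 0.0903 * 2.3495 = 0.2121 m^3/s.

0.2121


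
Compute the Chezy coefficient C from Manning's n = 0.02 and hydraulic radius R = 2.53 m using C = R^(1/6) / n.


The Chezy coefficient relates to Manning's n through C = R^(1/6) / n.
R^(1/6) = 2.53^(1/6) = 1.167311.
C = 1.167311 / 0.02 = 58.37 m^(1/2)/s.

58.37


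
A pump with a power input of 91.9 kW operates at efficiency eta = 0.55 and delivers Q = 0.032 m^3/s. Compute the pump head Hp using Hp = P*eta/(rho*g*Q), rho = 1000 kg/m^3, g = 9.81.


Pump head formula: Hp = P * eta / (rho * g * Q).
Numerator: P * eta = 91.9 * 1000 * 0.55 = 50545.0 W.
Denominator: rho * g * Q = 1000 * 9.81 * 0.032 = 313.92.
Hp = 50545.0 / 313.92 = 161.01 m.

161.01


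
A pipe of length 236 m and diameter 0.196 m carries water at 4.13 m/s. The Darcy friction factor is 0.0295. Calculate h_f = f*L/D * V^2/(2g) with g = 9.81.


Darcy-Weisbach equation: h_f = f * (L/D) * V^2/(2g).
f * L/D = 0.0295 * 236/0.196 = 35.5204.
V^2/(2g) = 4.13^2 / (2*9.81) = 17.0569 / 19.62 = 0.8694 m.
h_f = 35.5204 * 0.8694 = 30.88 m.

30.88


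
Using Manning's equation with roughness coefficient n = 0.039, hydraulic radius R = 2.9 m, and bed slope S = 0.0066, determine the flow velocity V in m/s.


Manning's equation gives V = (1/n) * R^(2/3) * S^(1/2).
First, compute R^(2/3) = 2.9^(2/3) = 2.0336.
Next, S^(1/2) = 0.0066^(1/2) = 0.08124.
Then 1/n = 1/0.039 = 25.64.
V = 25.64 * 2.0336 * 0.08124 = 4.2362 m/s.

4.2362


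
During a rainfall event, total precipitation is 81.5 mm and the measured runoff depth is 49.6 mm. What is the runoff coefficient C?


The runoff coefficient C = runoff depth / rainfall depth.
C = 49.6 / 81.5
  = 0.6086.

0.6086


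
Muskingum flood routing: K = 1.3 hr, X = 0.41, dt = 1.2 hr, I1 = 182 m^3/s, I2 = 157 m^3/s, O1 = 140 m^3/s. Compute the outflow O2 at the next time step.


Muskingum coefficients:
denom = 2*K*(1-X) + dt = 2*1.3*(1-0.41) + 1.2 = 2.734.
C0 = (dt - 2*K*X)/denom = (1.2 - 2*1.3*0.41)/2.734 = 0.049.
C1 = (dt + 2*K*X)/denom = (1.2 + 2*1.3*0.41)/2.734 = 0.8288.
C2 = (2*K*(1-X) - dt)/denom = 0.1222.
O2 = C0*I2 + C1*I1 + C2*O1
   = 0.049*157 + 0.8288*182 + 0.1222*140
   = 175.64 m^3/s.

175.64


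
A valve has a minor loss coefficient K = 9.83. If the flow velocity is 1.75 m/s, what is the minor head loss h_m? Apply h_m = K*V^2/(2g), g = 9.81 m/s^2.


Minor loss formula: h_m = K * V^2/(2g).
V^2 = 1.75^2 = 3.0625.
V^2/(2g) = 3.0625 / 19.62 = 0.1561 m.
h_m = 9.83 * 0.1561 = 1.5344 m.

1.5344


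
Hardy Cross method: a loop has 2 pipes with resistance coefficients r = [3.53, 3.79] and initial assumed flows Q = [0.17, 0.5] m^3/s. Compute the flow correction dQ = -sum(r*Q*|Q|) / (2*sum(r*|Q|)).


Numerator terms (r*Q*|Q|): 3.53*0.17*|0.17| = 0.102; 3.79*0.5*|0.5| = 0.9475.
Sum of numerator = 1.0495.
Denominator terms (r*|Q|): 3.53*|0.17| = 0.6001; 3.79*|0.5| = 1.895.
2 * sum of denominator = 2 * 2.4951 = 4.9902.
dQ = -1.0495 / 4.9902 = -0.2103 m^3/s.

-0.2103


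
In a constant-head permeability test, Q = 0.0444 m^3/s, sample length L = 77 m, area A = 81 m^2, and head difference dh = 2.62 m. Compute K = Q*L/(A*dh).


From K = Q*L / (A*dh):
Numerator: Q*L = 0.0444 * 77 = 3.4188.
Denominator: A*dh = 81 * 2.62 = 212.22.
K = 3.4188 / 212.22 = 0.01611 m/s.

0.01611


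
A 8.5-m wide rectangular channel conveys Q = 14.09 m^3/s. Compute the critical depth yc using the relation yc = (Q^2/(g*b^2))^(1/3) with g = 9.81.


Using yc = (Q^2 / (g * b^2))^(1/3):
Q^2 = 14.09^2 = 198.53.
g * b^2 = 9.81 * 8.5^2 = 9.81 * 72.25 = 708.77.
Q^2 / (g*b^2) = 198.53 / 708.77 = 0.2801.
yc = 0.2801^(1/3) = 0.6543 m.

0.6543


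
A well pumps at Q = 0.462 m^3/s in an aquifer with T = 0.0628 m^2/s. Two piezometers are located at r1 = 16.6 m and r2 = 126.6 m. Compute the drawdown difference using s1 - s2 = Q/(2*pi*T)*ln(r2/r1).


Thiem equation: s1 - s2 = Q/(2*pi*T) * ln(r2/r1).
ln(r2/r1) = ln(126.6/16.6) = 2.0316.
Q/(2*pi*T) = 0.462 / (2*pi*0.0628) = 0.462 / 0.3946 = 1.1709.
s1 - s2 = 1.1709 * 2.0316 = 2.3787 m.

2.3787
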